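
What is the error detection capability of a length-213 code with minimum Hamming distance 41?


Detection capability = d_min - 1 = 41 - 1 = 40

40 errors


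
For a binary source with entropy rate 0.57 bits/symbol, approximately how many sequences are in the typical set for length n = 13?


log2|A_typical| = nH = 13 * 0.57 = 7.41, so |A_typical| ~ 2^7.41 = 1.701e+02

1.701e+02


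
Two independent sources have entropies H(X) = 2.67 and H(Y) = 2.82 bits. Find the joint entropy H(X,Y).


For independent variables, H(X,Y) = H(X) + H(Y) = 2.67 + 2.82 = 5.49

5.49 bits


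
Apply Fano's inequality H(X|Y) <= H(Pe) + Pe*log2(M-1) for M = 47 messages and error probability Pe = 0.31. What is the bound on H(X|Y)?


H(Pe) = -Pe*log2(Pe) - (1-Pe)*log2(1-Pe) = -0.31*log2(0.31) - 0.69*log2(0.69) = 0.523795 + 0.369379 = 0.8932. Pe*log2(M-1) = 0.31*log2(46) = 1.712304. Bound = H(Pe) + Pe*log2(M-1) = 0.523795 + 0.369379 + 1.712304 = 2.6055

2.6055 bits


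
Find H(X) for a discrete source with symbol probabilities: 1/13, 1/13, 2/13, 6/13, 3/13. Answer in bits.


H = -sum(p_i * log2(p_i)). Terms: -(1/13)*log2(1/13) = 0.284649; -(1/13)*log2(1/13) = 0.284649; -(2/13)*log2(2/13) = 0.415452; -(6/13)*log2(6/13) = 0.514836; -(3/13)*log2(3/13) = 0.488187. H = 0.284649 + 0.284649 + 0.415452 + 0.514836 + 0.488187 = 1.9878

1.9878 bits


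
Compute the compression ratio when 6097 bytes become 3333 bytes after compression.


Ratio = original / compressed = 6097 / 3333 = 1.8293

1.8293


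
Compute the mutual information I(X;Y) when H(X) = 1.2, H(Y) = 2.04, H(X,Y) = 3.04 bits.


I(X;Y) = H(X) + H(Y) - H(X,Y) = 1.2 + 2.04 - 3.04 = 0.2

0.2 bits


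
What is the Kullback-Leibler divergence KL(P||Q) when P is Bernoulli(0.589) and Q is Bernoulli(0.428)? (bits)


KL = p*log2(p/q) + (1-p)*log2((1-p)/(1-q)) = 0.589*log2(0.589/0.428) + 0.411*log2(0.411/0.572) = 0.0753

0.0753 bits


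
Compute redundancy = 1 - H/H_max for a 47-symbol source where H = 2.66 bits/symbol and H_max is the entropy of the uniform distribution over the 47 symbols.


H_max = log2(K) = log2(47) = 5.5546 bits/symbol. Redundancy = 1 - H/H_max = 1 - 2.66/5.5546 = 1 - 0.4789 = 0.5211

0.5211


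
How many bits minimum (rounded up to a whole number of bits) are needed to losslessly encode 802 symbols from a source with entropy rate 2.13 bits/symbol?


Minimum bits >= n * H = 802 * 2.13 = 1708.26, rounded up to a whole number of bits = 1709

1709 bits


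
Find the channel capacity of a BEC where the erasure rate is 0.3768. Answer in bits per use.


C = 1 - epsilon = 1 - 0.3768 = 0.6232

0.6232 bits


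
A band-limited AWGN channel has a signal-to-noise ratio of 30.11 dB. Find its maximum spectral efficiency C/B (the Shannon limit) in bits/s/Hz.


SNR_linear = 10^(30.11/10) = 1025.6519; C/B = log2(1 + SNR_linear) = log2(1 + 1025.6519) = 10.0037

10.0037 bits/s/Hz


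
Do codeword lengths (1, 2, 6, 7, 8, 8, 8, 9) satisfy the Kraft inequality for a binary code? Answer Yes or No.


Kraft sum = sum(2^(-l_i)) = 0.7871, need <= 1. Result: satisfied (a binary prefix-free code with these lengths exists)

Yes


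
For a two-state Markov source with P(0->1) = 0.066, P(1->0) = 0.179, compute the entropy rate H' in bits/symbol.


Stationary distribution: pi_0 = p10/(p01+p10) = 0.7306, pi_1 = 0.2694. Entropy rate H' = pi_0*H(p01) + pi_1*H(p10) = 0.7306*0.3508 + 0.2694*0.6779 = 0.4389

0.4389 bits/symbol


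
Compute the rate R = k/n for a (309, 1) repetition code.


Rate = k/n = 1/309

1/309


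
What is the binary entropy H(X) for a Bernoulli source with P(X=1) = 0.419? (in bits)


H = -p*log2(p) - (1-p)*log2(1-p). -0.419*log2(0.419) = 0.525836; -0.581*log2(0.581) = 0.455150. H = 0.525836 + 0.455150 = 0.981

0.981 bits


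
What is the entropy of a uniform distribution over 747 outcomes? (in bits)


H = log2(n) = log2(747) = 9.545

9.545 bits


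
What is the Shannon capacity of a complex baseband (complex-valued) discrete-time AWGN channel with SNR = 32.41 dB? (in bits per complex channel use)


SNR_linear = 10^(32.41/10) = 1741.8069; C = log2(1 + SNR_linear) = log2(1 + 1741.8069) = 10.7672

10.7672 bits/channel use


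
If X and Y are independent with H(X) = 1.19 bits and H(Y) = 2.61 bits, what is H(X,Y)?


For independent variables, H(X,Y) = H(X) + H(Y) = 1.19 + 2.61 = 3.8

3.8 bits


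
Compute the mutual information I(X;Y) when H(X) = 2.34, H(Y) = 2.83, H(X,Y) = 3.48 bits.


I(X;Y) = H(X) + H(Y) - H(X,Y) = 2.34 + 2.83 - 3.48 = 1.69

1.69 bits


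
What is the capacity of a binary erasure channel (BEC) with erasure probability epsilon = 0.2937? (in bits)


C = 1 - epsilon = 1 - 0.2937 = 0.7063

0.7063 bits


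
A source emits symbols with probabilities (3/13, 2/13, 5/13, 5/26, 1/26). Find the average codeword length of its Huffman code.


Huffman construction (repeatedly merge the two least-probable nodes; each merge adds 1 bit to every symbol beneath it): 1/26 + 2/13 = 5/26; 5/26 + 5/26 = 5/13; 3/13 + 5/13 = 8/13; 5/13 + 8/13 = 1. Resulting codeword lengths (in the order the probabilities were given): (2, 3, 2, 2, 3). L_avg = sum(p_i * l_i) = 3/13*2 + 2/13*3 + 5/13*2 + 5/26*2 + 1/26*3 = 57/26 = 2.1923

2.1923 bits


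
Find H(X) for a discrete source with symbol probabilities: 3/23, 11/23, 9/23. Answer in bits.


H = -sum(p_i * log2(p_i)). Terms: -(3/23)*log2(3/23) = 0.383296; -(11/23)*log2(11/23) = 0.508932; -(9/23)*log2(9/23) = 0.529684. H = 0.383296 + 0.508932 + 0.529684 = 1.4219

1.4219 bits


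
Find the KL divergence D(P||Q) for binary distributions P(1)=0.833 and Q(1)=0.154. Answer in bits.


KL = p*log2(p/q) + (1-p)*log2((1-p)/(1-q)) = 0.833*log2(0.833/0.154) + 0.167*log2(0.167/0.846) = 1.6378

1.6378 bits


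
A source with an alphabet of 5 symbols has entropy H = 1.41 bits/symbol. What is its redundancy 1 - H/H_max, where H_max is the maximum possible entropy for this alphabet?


H_max = log2(K) = log2(5) = 2.3219 bits/symbol. Redundancy = 1 - H/H_max = 1 - 1.41/2.3219 = 1 - 0.6073 = 0.3927

0.3927


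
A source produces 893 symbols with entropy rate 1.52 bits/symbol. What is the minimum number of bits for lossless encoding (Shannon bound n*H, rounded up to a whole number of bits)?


Minimum bits >= n * H = 893 * 1.52 = 1357.36, rounded up to a whole number of bits = 1358

1358 bits


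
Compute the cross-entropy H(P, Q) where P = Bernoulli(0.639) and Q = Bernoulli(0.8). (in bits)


H(P,Q) = -p*log2(q) - (1-p)*log2(1-q). -0.639*log2(0.8) = 0.205712; -0.361*log2(0.2) = 0.838216. H(P,Q) = 0.205712 + 0.838216 = 1.0439

1.0439 bits


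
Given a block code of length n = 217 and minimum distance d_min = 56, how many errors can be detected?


Detection capability = d_min - 1 = 56 - 1 = 55

55 errors


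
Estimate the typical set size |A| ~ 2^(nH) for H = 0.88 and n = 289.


log2|A_typical| = nH = 289 * 0.88 = 254.32, so |A_typical| ~ 2^254.32 = 3.614e+76

3.614e+76


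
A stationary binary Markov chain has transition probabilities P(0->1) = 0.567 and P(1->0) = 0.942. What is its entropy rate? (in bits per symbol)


Stationary distribution: pi_0 = p10/(p01+p10) = 0.6243, pi_1 = 0.3757. Entropy rate H' = pi_0*H(p01) + pi_1*H(p10) = 0.6243*0.987 + 0.3757*0.3195 = 0.7362

0.7362 bits/symbol


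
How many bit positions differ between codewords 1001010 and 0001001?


Count differing positions: ^ . . . . ^ ^ = 3 differences

3


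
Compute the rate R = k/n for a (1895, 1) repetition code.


Rate = k/n = 1/1895

1/1895


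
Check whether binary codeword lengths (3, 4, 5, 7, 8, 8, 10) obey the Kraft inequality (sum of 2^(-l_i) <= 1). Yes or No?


Kraft sum = sum(2^(-l_i)) = 0.2354, need <= 1. Result: satisfied (a binary prefix-free code with these lengths exists)

Yes


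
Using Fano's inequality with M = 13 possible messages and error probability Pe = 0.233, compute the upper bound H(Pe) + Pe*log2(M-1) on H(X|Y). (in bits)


H(Pe) = -Pe*log2(Pe) - (1-Pe)*log2(1-Pe) = -0.233*log2(0.233) - 0.767*log2(0.767) = 0.489672 + 0.293532 = 0.7832. Pe*log2(M-1) = 0.233*log2(12) = 0.835296. Bound = H(Pe) + Pe*log2(M-1) = 0.489672 + 0.293532 + 0.835296 = 1.6185

1.6185 bits


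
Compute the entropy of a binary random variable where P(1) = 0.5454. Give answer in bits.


H = -p*log2(p) - (1-p)*log2(1-p). -0.5454*log2(0.5454) = 0.477014; -0.4546*log2(0.4546) = 0.517030. H = 0.477014 + 0.517030 = 0.994

0.994 bits


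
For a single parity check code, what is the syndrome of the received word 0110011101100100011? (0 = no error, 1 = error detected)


Syndrome = XOR of all bits = 0 XOR 1 XOR 1 XOR 0 XOR 0 XOR 1 XOR 1 XOR 1 XOR 0 XOR 1 XOR 1 XOR 0 XOR 0 XOR 1 XOR 0 XOR 0 XOR 0 XOR 1 XOR 1 = 0

0


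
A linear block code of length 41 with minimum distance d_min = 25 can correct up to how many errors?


Correction capability = floor((d-1)/2) = floor((25-1)/2) = 12

12 errors


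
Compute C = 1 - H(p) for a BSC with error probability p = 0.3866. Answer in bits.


H(p) = -p*log2(p) - (1-p)*log2(1-p) = -0.3866*log2(0.3866) - 0.6134*log2(0.6134) = 0.530062 + 0.432508 = 0.9626. C = 1 - H(p) = 1 - 0.9626 = 0.0374

0.0374 bits


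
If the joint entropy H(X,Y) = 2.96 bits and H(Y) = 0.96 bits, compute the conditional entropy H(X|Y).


H(X|Y) = H(X,Y) - H(Y) = 2.96 - 0.96 = 2.0

2.0 bits


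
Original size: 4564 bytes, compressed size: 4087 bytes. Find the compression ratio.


Ratio = original / compressed = 4564 / 4087 = 1.1167

1.1167


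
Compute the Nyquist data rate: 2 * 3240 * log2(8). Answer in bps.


Rate = 2 * B * log2(M) = 2 * 3240 * 3.0 = 19440.0

19440.0 bps


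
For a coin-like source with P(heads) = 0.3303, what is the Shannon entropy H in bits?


H = -p*log2(p) - (1-p)*log2(1-p). -0.3303*log2(0.3303) = 0.527869; -0.6697*log2(0.6697) = 0.387363. H = 0.527869 + 0.387363 = 0.9152

0.9152 bits


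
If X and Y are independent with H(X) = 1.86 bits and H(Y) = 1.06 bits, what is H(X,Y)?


For independent variables, H(X,Y) = H(X) + H(Y) = 1.86 + 1.06 = 2.92

2.92 bits


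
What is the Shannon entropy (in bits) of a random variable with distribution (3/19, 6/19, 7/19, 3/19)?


H = -sum(p_i * log2(p_i)). Terms: -(3/19)*log2(3/19) = 0.420468; -(6/19)*log2(6/19) = 0.525147; -(7/19)*log2(7/19) = 0.530737; -(3/19)*log2(3/19) = 0.420468. H = 0.420468 + 0.525147 + 0.530737 + 0.420468 = 1.8968

1.8968 bits


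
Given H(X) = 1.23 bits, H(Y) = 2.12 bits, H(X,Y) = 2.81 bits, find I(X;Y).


I(X;Y) = H(X) + H(Y) - H(X,Y) = 1.23 + 2.12 - 2.81 = 0.54

0.54 bits


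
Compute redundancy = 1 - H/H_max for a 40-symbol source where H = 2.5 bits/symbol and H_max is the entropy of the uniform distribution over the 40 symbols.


H_max = log2(K) = log2(40) = 5.3219 bits/symbol. Redundancy = 1 - H/H_max = 1 - 2.5/5.3219 = 1 - 0.4698 = 0.5302

0.5302


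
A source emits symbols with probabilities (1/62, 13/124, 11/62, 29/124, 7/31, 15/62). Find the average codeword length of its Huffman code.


Huffman construction (repeatedly merge the two least-probable nodes; each merge adds 1 bit to every symbol beneath it): 1/62 + 13/124 = 15/124; 15/124 + 11/62 = 37/124; 7/31 + 29/124 = 57/124; 15/62 + 37/124 = 67/124; 57/124 + 67/124 = 1. Resulting codeword lengths (in the order the probabilities were given): (4, 4, 3, 2, 2, 2). L_avg = sum(p_i * l_i) = 1/62*4 + 13/124*4 + 11/62*3 + 29/124*2 + 7/31*2 + 15/62*2 = 75/31 = 2.4194

2.4194 bits


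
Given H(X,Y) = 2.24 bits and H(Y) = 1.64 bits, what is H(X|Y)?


H(X|Y) = H(X,Y) - H(Y) = 2.24 - 1.64 = 0.6

0.6 bits


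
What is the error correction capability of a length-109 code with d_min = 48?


Correction capability = floor((d-1)/2) = floor((48-1)/2) = 23

23 errors


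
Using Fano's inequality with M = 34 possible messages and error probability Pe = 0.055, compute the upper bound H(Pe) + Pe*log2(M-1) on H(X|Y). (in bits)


H(Pe) = -Pe*log2(Pe) - (1-Pe)*log2(1-Pe) = -0.055*log2(0.055) - 0.945*log2(0.945) = 0.230143 + 0.077125 = 0.3073. Pe*log2(M-1) = 0.055*log2(33) = 0.277442. Bound = H(Pe) + Pe*log2(M-1) = 0.230143 + 0.077125 + 0.277442 = 0.5847

0.5847 bits


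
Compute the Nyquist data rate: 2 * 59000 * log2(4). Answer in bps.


Rate = 2 * B * log2(M) = 2 * 59000 * 2.0 = 236000.0

236000.0 bps


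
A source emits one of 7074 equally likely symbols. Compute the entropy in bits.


H = log2(n) = log2(7074) = 12.7883

12.7883 bits


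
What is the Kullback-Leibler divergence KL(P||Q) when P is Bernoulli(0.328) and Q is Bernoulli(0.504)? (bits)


KL = p*log2(p/q) + (1-p)*log2((1-p)/(1-q)) = 0.328*log2(0.328/0.504) + 0.672*log2(0.672/0.496) = 0.0911

0.0911 bits


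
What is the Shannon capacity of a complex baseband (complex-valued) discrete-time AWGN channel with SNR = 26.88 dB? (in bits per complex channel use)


SNR_linear = 10^(26.88/10) = 487.5285; C = log2(1 + SNR_linear) = log2(1 + 487.5285) = 8.9323

8.9323 bits/channel use


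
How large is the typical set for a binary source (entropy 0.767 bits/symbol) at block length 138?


log2|A_typical| = nH = 138 * 0.767 = 105.846, so |A_typical| ~ 2^105.846 = 7.292e+31

7.292e+31


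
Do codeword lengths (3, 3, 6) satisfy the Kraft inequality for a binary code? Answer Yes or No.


Kraft sum = sum(2^(-l_i)) = 0.2656, need <= 1. Result: satisfied (a binary prefix-free code with these lengths exists)

Yes


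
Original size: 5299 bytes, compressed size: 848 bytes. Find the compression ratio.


Ratio = original / compressed = 5299 / 848 = 6.2488

6.2488


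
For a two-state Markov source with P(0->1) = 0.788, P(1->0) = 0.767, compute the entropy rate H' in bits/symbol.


Stationary distribution: pi_0 = p10/(p01+p10) = 0.4932, pi_1 = 0.5068. Entropy rate H' = pi_0*H(p01) + pi_1*H(p10) = 0.4932*0.7453 + 0.5068*0.7832 = 0.7645

0.7645 bits/symbol


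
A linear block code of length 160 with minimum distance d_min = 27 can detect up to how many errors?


Detection capability = d_min - 1 = 27 - 1 = 26

26 errors


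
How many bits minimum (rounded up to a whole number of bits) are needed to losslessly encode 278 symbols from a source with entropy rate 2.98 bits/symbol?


Minimum bits >= n * H = 278 * 2.98 = 828.44, rounded up to a whole number of bits = 829

829 bits


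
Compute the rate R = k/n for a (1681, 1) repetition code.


Rate = k/n = 1/1681

1/1681


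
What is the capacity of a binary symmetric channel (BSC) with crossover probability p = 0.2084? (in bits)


H(p) = -p*log2(p) - (1-p)*log2(1-p) = -0.2084*log2(0.2084) - 0.7916*log2(0.7916) = 0.471520 + 0.266893 = 0.7384. C = 1 - H(p) = 1 - 0.7384 = 0.2616

0.2616 bits


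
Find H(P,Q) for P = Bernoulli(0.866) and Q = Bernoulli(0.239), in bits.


H(P,Q) = -p*log2(q) - (1-p)*log2(1-q). -0.866*log2(0.239) = 1.788219; -0.134*log2(0.761) = 0.052800. H(P,Q) = 1.788219 + 0.052800 = 1.841

1.841 bits


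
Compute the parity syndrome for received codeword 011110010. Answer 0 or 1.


Syndrome = XOR of all bits = 0 XOR 1 XOR 1 XOR 1 XOR 1 XOR 0 XOR 0 XOR 1 XOR 0 = 1

1


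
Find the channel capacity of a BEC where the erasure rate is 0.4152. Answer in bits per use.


C = 1 - epsilon = 1 - 0.4152 = 0.5848

0.5848 bits


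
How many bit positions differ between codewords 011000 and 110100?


Count differing positions: ^ . ^ ^ . . = 3 differences

3


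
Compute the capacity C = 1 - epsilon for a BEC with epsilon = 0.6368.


C = 1 - epsilon = 1 - 0.6368 = 0.3632

0.3632 bits


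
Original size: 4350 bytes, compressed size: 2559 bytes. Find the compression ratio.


Ratio = original / compressed = 4350 / 2559 = 1.6999

1.6999


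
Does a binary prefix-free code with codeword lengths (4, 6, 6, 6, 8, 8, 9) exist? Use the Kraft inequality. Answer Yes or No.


Kraft sum = sum(2^(-l_i)) = 0.1191, need <= 1. Result: satisfied (a binary prefix-free code with these lengths exists)

Yes


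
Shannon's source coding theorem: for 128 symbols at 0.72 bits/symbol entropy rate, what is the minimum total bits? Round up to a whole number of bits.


Minimum bits >= n * H = 128 * 0.72 = 92.16, rounded up to a whole number of bits = 93

93 bits


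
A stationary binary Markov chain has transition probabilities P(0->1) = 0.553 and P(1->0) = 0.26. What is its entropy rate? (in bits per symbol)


Stationary distribution: pi_0 = p10/(p01+p10) = 0.3198, pi_1 = 0.6802. Entropy rate H' = pi_0*H(p01) + pi_1*H(p10) = 0.3198*0.9919 + 0.6802*0.8267 = 0.8796

0.8796 bits/symbol


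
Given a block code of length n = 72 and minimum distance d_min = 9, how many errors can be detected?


Detection capability = d_min - 1 = 9 - 1 = 8

8 errors


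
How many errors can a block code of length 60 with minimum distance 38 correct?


Correction capability = floor((d-1)/2) = floor((38-1)/2) = 18

18 errors


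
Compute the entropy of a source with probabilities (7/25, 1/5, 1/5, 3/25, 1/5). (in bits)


H = -sum(p_i * log2(p_i)). Terms: -(7/25)*log2(7/25) = 0.514220; -(1/5)*log2(1/5) = 0.464386; -(1/5)*log2(1/5) = 0.464386; -(3/25)*log2(3/25) = 0.367067; -(1/5)*log2(1/5) = 0.464386. H = 0.514220 + 0.464386 + 0.464386 + 0.367067 + 0.464386 = 2.2744

2.2744 bits


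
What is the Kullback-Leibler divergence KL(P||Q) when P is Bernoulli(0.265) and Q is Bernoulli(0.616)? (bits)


KL = p*log2(p/q) + (1-p)*log2((1-p)/(1-q)) = 0.265*log2(0.265/0.616) + 0.735*log2(0.735/0.384) = 0.3659

0.3659 bits


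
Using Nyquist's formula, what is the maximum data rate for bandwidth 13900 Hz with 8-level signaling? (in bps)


Rate = 2 * B * log2(M) = 2 * 13900 * 3.0 = 83400.0

83400.0 bps


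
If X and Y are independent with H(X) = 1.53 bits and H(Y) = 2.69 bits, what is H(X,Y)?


For independent variables, H(X,Y) = H(X) + H(Y) = 1.53 + 2.69 = 4.22

4.22 bits


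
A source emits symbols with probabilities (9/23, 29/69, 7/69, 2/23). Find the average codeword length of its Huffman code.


Huffman construction (repeatedly merge the two least-probable nodes; each merge adds 1 bit to every symbol beneath it): 2/23 + 7/69 = 13/69; 13/69 + 9/23 = 40/69; 29/69 + 40/69 = 1. Resulting codeword lengths (in the order the probabilities were given): (2, 1, 3, 3). L_avg = sum(p_i * l_i) = 9/23*2 + 29/69*1 + 7/69*3 + 2/23*3 = 122/69 = 1.7681

1.7681 bits


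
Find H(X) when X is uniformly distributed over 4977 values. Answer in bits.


H = log2(n) = log2(4977) = 12.2811

12.2811 bits


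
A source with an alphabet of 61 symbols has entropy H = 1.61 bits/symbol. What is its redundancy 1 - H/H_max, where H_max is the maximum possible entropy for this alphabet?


H_max = log2(K) = log2(61) = 5.9307 bits/symbol. Redundancy = 1 - H/H_max = 1 - 1.61/5.9307 = 1 - 0.2715 = 0.7285

0.7285


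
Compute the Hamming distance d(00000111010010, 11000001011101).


Count differing positions: ^ ^ . . . ^ ^ . . . ^ ^ ^ ^ = 8 differences

8


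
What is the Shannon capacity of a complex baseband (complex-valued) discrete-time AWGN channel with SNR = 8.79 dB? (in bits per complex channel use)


SNR_linear = 10^(8.79/10) = 7.5683; C = log2(1 + SNR_linear) = log2(1 + 7.5683) = 3.099

3.099 bits/channel use


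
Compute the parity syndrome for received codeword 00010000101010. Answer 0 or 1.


Syndrome = XOR of all bits = 0 XOR 0 XOR 0 XOR 1 XOR 0 XOR 0 XOR 0 XOR 0 XOR 1 XOR 0 XOR 1 XOR 0 XOR 1 XOR 0 = 0

0


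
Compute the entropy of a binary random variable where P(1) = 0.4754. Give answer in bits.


H = -p*log2(p) - (1-p)*log2(1-p). -0.4754*log2(0.4754) = 0.510003; -0.5246*log2(0.5246) = 0.488251. H = 0.510003 + 0.488251 = 0.9983

0.9983 bits


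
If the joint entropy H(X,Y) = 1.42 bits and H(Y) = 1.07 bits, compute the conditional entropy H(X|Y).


H(X|Y) = H(X,Y) - H(Y) = 1.42 - 1.07 = 0.35

0.35 bits


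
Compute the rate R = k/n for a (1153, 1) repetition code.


Rate = k/n = 1/1153

1/1153


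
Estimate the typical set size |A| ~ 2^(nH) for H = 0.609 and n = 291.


log2|A_typical| = nH = 291 * 0.609 = 177.219, so |A_typical| ~ 2^177.219 = 2.230e+53

2.230e+53


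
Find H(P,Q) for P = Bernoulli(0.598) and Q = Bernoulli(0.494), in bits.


H(P,Q) = -p*log2(q) - (1-p)*log2(1-q). -0.598*log2(0.494) = 0.608415; -0.402*log2(0.506) = 0.395082. H(P,Q) = 0.608415 + 0.395082 = 1.0035

1.0035 bits


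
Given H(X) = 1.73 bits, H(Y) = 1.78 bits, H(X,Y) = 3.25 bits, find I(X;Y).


I(X;Y) = H(X) + H(Y) - H(X,Y) = 1.73 + 1.78 - 3.25 = 0.26

0.26 bits


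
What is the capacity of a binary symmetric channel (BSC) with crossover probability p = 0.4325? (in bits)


H(p) = -p*log2(p) - (1-p)*log2(1-p) = -0.4325*log2(0.4325) - 0.5675*log2(0.5675) = 0.522991 + 0.463822 = 0.9868. C = 1 - H(p) = 1 - 0.9868 = 0.0132

0.0132 bits


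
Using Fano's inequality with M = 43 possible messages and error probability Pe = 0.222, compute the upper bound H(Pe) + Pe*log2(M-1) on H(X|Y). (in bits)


H(Pe) = -Pe*log2(Pe) - (1-Pe)*log2(1-Pe) = -0.222*log2(0.222) - 0.778*log2(0.778) = 0.482044 + 0.281759 = 0.7638. Pe*log2(M-1) = 0.222*log2(42) = 1.197094. Bound = H(Pe) + Pe*log2(M-1) = 0.482044 + 0.281759 + 1.197094 = 1.9609

1.9609 bits


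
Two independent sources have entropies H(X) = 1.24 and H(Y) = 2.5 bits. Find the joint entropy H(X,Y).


For independent variables, H(X,Y) = H(X) + H(Y) = 1.24 + 2.5 = 3.74

3.74 bits


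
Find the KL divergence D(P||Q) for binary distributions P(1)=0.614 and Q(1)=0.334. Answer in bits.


KL = p*log2(p/q) + (1-p)*log2((1-p)/(1-q)) = 0.614*log2(0.614/0.334) + 0.386*log2(0.386/0.666) = 0.2356

0.2356 bits


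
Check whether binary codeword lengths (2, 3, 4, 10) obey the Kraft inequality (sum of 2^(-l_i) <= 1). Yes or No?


Kraft sum = sum(2^(-l_i)) = 0.4385, need <= 1. Result: satisfied (a binary prefix-free code with these lengths exists)

Yes


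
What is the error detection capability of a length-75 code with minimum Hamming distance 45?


Detection capability = d_min - 1 = 45 - 1 = 44

44 errors


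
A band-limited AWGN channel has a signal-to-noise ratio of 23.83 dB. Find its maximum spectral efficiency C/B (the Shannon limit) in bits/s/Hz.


SNR_linear = 10^(23.83/10) = 241.5461; C/B = log2(1 + SNR_linear) = log2(1 + 241.5461) = 7.9221

7.9221 bits/s/Hz


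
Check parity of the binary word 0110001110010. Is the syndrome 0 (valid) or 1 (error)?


Syndrome = XOR of all bits = 0 XOR 1 XOR 1 XOR 0 XOR 0 XOR 0 XOR 1 XOR 1 XOR 1 XOR 0 XOR 0 XOR 1 XOR 0 = 0

0


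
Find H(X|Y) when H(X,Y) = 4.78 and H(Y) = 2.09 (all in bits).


H(X|Y) = H(X,Y) - H(Y) = 4.78 - 2.09 = 2.69

2.69 bits


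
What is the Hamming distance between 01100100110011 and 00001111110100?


Count differing positions: . ^ ^ . ^ . ^ ^ . . . ^ ^ ^ = 8 differences

8


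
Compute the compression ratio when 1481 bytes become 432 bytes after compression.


Ratio = original / compressed = 1481 / 432 = 3.4282

3.4282


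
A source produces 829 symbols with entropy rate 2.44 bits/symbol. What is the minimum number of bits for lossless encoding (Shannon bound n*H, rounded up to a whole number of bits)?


Minimum bits >= n * H = 829 * 2.44 = 2022.76, rounded up to a whole number of bits = 2023

2023 bits


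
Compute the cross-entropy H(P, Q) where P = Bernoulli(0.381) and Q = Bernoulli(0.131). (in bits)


H(P,Q) = -p*log2(q) - (1-p)*log2(1-q). -0.381*log2(0.131) = 1.117230; -0.619*log2(0.869) = 0.125392. H(P,Q) = 1.117230 + 0.125392 = 1.2426

1.2426 bits


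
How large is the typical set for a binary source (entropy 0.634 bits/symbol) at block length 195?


log2|A_typical| = nH = 195 * 0.634 = 123.63, so |A_typical| ~ 2^123.63 = 1.646e+37

1.646e+37


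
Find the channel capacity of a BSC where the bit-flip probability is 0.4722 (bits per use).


H(p) = -p*log2(p) - (1-p)*log2(1-p) = -0.4722*log2(0.4722) - 0.5278*log2(0.5278) = 0.511171 + 0.486598 = 0.9978. C = 1 - H(p) = 1 - 0.9978 = 0.0022

0.0022 bits


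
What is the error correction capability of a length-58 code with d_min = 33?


Correction capability = floor((d-1)/2) = floor((33-1)/2) = 16

16 errors


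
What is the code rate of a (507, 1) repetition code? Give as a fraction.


Rate = k/n = 1/507

1/507


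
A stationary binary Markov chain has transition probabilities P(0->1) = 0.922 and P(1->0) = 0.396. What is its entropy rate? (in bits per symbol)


Stationary distribution: pi_0 = p10/(p01+p10) = 0.3005, pi_1 = 0.6995. Entropy rate H' = pi_0*H(p01) + pi_1*H(p10) = 0.3005*0.3951 + 0.6995*0.9686 = 0.7963

0.7963 bits/symbol


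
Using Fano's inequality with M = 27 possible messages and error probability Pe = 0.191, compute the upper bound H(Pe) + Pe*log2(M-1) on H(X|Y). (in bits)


H(Pe) = -Pe*log2(Pe) - (1-Pe)*log2(1-Pe) = -0.191*log2(0.191) - 0.809*log2(0.809) = 0.456176 + 0.247383 = 0.7036. Pe*log2(M-1) = 0.191*log2(26) = 0.897784. Bound = H(Pe) + Pe*log2(M-1) = 0.456176 + 0.247383 + 0.897784 = 1.6013

1.6013 bits


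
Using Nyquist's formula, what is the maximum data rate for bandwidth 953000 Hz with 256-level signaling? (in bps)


Rate = 2 * B * log2(M) = 2 * 953000 * 8.0 = 15248000.0

15248000.0 bps


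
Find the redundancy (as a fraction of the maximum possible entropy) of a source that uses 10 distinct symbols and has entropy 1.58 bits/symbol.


H_max = log2(K) = log2(10) = 3.3219 bits/symbol. Redundancy = 1 - H/H_max = 1 - 1.58/3.3219 = 1 - 0.4756 = 0.5244

0.5244


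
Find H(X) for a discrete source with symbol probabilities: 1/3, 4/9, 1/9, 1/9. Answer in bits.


H = -sum(p_i * log2(p_i)). Terms: -(1/3)*log2(1/3) = 0.528321; -(4/9)*log2(4/9) = 0.519967; -(1/9)*log2(1/9) = 0.352214; -(1/9)*log2(1/9) = 0.352214. H = 0.528321 + 0.519967 + 0.352214 + 0.352214 = 1.7527

1.7527 bits


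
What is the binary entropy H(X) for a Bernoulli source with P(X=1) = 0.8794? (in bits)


H = -p*log2(p) - (1-p)*log2(1-p). -0.8794*log2(0.8794) = 0.163048; -0.1206*log2(0.1206) = 0.368035. H = 0.163048 + 0.368035 = 0.5311

0.5311 bits


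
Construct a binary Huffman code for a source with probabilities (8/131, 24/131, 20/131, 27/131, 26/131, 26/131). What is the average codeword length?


Huffman construction (repeatedly merge the two least-probable nodes; each merge adds 1 bit to every symbol beneath it): 8/131 + 20/131 = 28/131; 24/131 + 26/131 = 50/131; 26/131 + 27/131 = 53/131; 28/131 + 50/131 = 78/131; 53/131 + 78/131 = 1. Resulting codeword lengths (in the order the probabilities were given): (3, 3, 3, 2, 3, 2). L_avg = sum(p_i * l_i) = 8/131*3 + 24/131*3 + 20/131*3 + 27/131*2 + 26/131*3 + 26/131*2 = 340/131 = 2.5954

2.5954 bits


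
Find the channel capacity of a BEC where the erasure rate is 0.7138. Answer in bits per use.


C = 1 - epsilon = 1 - 0.7138 = 0.2862

0.2862 bits


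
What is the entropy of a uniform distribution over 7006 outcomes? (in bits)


H = log2(n) = log2(7006) = 12.7744

12.7744 bits


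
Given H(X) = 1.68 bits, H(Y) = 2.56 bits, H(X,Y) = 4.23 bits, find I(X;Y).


I(X;Y) = H(X) + H(Y) - H(X,Y) = 1.68 + 2.56 - 4.23 = 0.01

0.01 bits


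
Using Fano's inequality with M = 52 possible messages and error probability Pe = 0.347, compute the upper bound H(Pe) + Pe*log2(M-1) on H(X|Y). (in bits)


H(Pe) = -Pe*log2(Pe) - (1-Pe)*log2(1-Pe) = -0.347*log2(0.347) - 0.653*log2(0.653) = 0.529866 + 0.401494 = 0.9314. Pe*log2(M-1) = 0.347*log2(51) = 1.968332. Bound = H(Pe) + Pe*log2(M-1) = 0.529866 + 0.401494 + 1.968332 = 2.8997

2.8997 bits


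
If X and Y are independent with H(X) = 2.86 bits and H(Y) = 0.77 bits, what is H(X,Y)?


For independent variables, H(X,Y) = H(X) + H(Y) = 2.86 + 0.77 = 3.63

3.63 bits


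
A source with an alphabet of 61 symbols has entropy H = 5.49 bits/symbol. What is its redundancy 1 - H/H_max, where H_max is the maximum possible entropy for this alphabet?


H_max = log2(K) = log2(61) = 5.9307 bits/symbol. Redundancy = 1 - H/H_max = 1 - 5.49/5.9307 = 1 - 0.9257 = 0.0743

0.0743


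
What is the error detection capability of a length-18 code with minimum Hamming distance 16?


Detection capability = d_min - 1 = 16 - 1 = 15

15 errors


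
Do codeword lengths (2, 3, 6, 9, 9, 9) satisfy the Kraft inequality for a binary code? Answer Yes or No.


Kraft sum = sum(2^(-l_i)) = 0.3965, need <= 1. Result: satisfied (a binary prefix-free code with these lengths exists)

Yes


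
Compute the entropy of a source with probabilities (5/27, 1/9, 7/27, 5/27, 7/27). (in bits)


H = -sum(p_i * log2(p_i)). Terms: -(5/27)*log2(5/27) = 0.450548; -(1/9)*log2(1/9) = 0.352214; -(7/27)*log2(7/27) = 0.504916; -(5/27)*log2(5/27) = 0.450548; -(7/27)*log2(7/27) = 0.504916. H = 0.450548 + 0.352214 + 0.504916 + 0.450548 + 0.504916 = 2.2631

2.2631 bits


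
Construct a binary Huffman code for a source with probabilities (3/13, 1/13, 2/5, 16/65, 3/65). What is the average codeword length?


Huffman construction (repeatedly merge the two least-probable nodes; each merge adds 1 bit to every symbol beneath it): 3/65 + 1/13 = 8/65; 8/65 + 3/13 = 23/65; 16/65 + 23/65 = 3/5; 2/5 + 3/5 = 1. Resulting codeword lengths (in the order the probabilities were given): (3, 4, 1, 2, 4). L_avg = sum(p_i * l_i) = 3/13*3 + 1/13*4 + 2/5*1 + 16/65*2 + 3/65*4 = 27/13 = 2.0769

2.0769 bits


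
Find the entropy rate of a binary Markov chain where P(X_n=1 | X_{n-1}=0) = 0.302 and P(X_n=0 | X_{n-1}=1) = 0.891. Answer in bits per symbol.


Stationary distribution: pi_0 = p10/(p01+p10) = 0.7469, pi_1 = 0.2531. Entropy rate H' = pi_0*H(p01) + pi_1*H(p10) = 0.7469*0.8837 + 0.2531*0.4969 = 0.7858

0.7858 bits/symbol


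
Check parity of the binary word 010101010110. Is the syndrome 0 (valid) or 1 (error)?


Syndrome = XOR of all bits = 0 XOR 1 XOR 0 XOR 1 XOR 0 XOR 1 XOR 0 XOR 1 XOR 0 XOR 1 XOR 1 XOR 0 = 0

0


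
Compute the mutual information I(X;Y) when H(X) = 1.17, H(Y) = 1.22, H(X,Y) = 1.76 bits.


I(X;Y) = H(X) + H(Y) - H(X,Y) = 1.17 + 1.22 - 1.76 = 0.63

0.63 bits


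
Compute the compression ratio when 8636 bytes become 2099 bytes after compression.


Ratio = original / compressed = 8636 / 2099 = 4.1143

4.1143


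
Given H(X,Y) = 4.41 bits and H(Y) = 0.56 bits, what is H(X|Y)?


H(X|Y) = H(X,Y) - H(Y) = 4.41 - 0.56 = 3.85

3.85 bits


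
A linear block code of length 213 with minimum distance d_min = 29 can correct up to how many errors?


Correction capability = floor((d-1)/2) = floor((29-1)/2) = 14

14 errors


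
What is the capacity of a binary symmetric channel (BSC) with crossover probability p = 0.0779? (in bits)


H(p) = -p*log2(p) - (1-p)*log2(1-p) = -0.0779*log2(0.0779) - 0.9221*log2(0.9221) = 0.286846 + 0.107890 = 0.3947. C = 1 - H(p) = 1 - 0.3947 = 0.6053

0.6053 bits


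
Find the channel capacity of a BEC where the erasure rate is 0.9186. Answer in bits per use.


C = 1 - epsilon = 1 - 0.9186 = 0.0814

0.0814 bits


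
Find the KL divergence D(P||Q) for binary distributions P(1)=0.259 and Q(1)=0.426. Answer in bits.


KL = p*log2(p/q) + (1-p)*log2((1-p)/(1-q)) = 0.259*log2(0.259/0.426) + 0.741*log2(0.741/0.574) = 0.0871

0.0871 bits


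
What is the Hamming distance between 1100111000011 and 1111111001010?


Count differing positions: . . ^ ^ . . . . . ^ . . ^ = 4 differences

4


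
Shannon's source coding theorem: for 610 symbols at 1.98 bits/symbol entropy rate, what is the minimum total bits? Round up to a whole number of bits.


Minimum bits >= n * H = 610 * 1.98 = 1207.8, rounded up to a whole number of bits = 1208

1208 bits


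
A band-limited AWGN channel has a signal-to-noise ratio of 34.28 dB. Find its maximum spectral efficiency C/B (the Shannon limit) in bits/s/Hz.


SNR_linear = 10^(34.28/10) = 2679.1683; C/B = log2(1 + SNR_linear) = log2(1 + 2679.1683) = 11.3881

11.3881 bits/s/Hz


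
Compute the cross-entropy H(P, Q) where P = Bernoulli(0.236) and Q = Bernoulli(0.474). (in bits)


H(P,Q) = -p*log2(q) - (1-p)*log2(1-q). -0.236*log2(0.474) = 0.254182; -0.764*log2(0.526) = 0.708125. H(P,Q) = 0.254182 + 0.708125 = 0.9623

0.9623 bits


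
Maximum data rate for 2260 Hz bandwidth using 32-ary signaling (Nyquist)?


Rate = 2 * B * log2(M) = 2 * 2260 * 5.0 = 22600.0

22600.0 bps


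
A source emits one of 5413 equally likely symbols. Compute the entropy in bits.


H = log2(n) = log2(5413) = 12.4022

12.4022 bits


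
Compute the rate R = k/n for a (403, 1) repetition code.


Rate = k/n = 1/403

1/403


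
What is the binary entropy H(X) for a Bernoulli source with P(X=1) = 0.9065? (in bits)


H = -p*log2(p) - (1-p)*log2(1-p). -0.9065*log2(0.9065) = 0.128380; -0.0935*log2(0.0935) = 0.319666. H = 0.128380 + 0.319666 = 0.448

0.448 bits


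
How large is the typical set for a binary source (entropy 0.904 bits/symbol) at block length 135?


log2|A_typical| = nH = 135 * 0.904 = 122.04, so |A_typical| ~ 2^122.04 = 5.466e+36

5.466e+36


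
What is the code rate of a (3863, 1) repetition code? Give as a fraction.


Rate = k/n = 1/3863

1/3863


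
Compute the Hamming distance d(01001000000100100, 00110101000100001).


Count differing positions: . ^ ^ ^ ^ ^ . ^ . . . . . . ^ . ^ = 8 differences

8


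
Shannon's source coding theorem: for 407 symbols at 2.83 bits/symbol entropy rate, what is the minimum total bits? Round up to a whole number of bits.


Minimum bits >= n * H = 407 * 2.83 = 1151.81, rounded up to a whole number of bits = 1152

1152 bits


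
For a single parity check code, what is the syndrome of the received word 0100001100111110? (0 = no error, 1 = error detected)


Syndrome = XOR of all bits = 0 XOR 1 XOR 0 XOR 0 XOR 0 XOR 0 XOR 1 XOR 1 XOR 0 XOR 0 XOR 1 XOR 1 XOR 1 XOR 1 XOR 1 XOR 0 = 0

0


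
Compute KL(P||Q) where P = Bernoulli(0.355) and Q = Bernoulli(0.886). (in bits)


KL = p*log2(p/q) + (1-p)*log2((1-p)/(1-q)) = 0.355*log2(0.355/0.886) + 0.645*log2(0.645/0.114) = 1.1443

1.1443 bits


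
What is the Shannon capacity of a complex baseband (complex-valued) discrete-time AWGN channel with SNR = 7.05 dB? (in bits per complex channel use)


SNR_linear = 10^(7.05/10) = 5.0699; C = log2(1 + SNR_linear) = log2(1 + 5.0699) = 2.6017

2.6017 bits/channel use


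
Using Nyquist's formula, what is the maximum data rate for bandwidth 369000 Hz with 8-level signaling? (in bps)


Rate = 2 * B * log2(M) = 2 * 369000 * 3.0 = 2214000.0

2214000.0 bps


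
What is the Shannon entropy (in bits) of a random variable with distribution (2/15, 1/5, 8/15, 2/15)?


H = -sum(p_i * log2(p_i)). Terms: -(2/15)*log2(2/15) = 0.387585; -(1/5)*log2(1/5) = 0.464386; -(8/15)*log2(8/15) = 0.483675; -(2/15)*log2(2/15) = 0.387585. H = 0.387585 + 0.464386 + 0.483675 + 0.387585 = 1.7232

1.7232 bits


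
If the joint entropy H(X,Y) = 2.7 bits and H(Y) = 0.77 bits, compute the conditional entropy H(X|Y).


H(X|Y) = H(X,Y) - H(Y) = 2.7 - 0.77 = 1.93

1.93 bits


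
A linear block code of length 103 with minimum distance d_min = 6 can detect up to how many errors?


Detection capability = d_min - 1 = 6 - 1 = 5

5 errors


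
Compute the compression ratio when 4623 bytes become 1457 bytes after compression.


Ratio = original / compressed = 4623 / 1457 = 3.173

3.173


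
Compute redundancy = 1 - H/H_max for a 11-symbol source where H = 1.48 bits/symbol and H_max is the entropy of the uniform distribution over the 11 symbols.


H_max = log2(K) = log2(11) = 3.4594 bits/symbol. Redundancy = 1 - H/H_max = 1 - 1.48/3.4594 = 1 - 0.4278 = 0.5722

0.5722


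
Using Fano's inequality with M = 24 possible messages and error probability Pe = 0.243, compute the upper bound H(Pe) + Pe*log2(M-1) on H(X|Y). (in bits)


H(Pe) = -Pe*log2(Pe) - (1-Pe)*log2(1-Pe) = -0.243*log2(0.243) - 0.757*log2(0.757) = 0.495956 + 0.304038 = 0.8. Pe*log2(M-1) = 0.243*log2(23) = 1.099226. Bound = H(Pe) + Pe*log2(M-1) = 0.495956 + 0.304038 + 1.099226 = 1.8992

1.8992 bits


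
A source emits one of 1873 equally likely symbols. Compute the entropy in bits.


H = log2(n) = log2(1873) = 10.8711

10.8711 bits


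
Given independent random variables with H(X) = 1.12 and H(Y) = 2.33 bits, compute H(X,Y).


For independent variables, H(X,Y) = H(X) + H(Y) = 1.12 + 2.33 = 3.45

3.45 bits


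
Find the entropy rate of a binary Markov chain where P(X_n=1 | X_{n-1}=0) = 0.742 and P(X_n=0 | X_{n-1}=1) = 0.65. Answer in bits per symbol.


Stationary distribution: pi_0 = p10/(p01+p10) = 0.467, pi_1 = 0.533. Entropy rate H' = pi_0*H(p01) + pi_1*H(p10) = 0.467*0.8237 + 0.533*0.9341 = 0.8825

0.8825 bits/symbol


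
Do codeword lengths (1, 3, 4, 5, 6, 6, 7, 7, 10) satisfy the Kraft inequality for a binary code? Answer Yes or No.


Kraft sum = sum(2^(-l_i)) = 0.7666, need <= 1. Result: satisfied (a binary prefix-free code with these lengths exists)

Yes


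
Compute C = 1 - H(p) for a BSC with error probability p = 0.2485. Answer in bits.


H(p) = -p*log2(p) - (1-p)*log2(1-p) = -0.2485*log2(0.2485) - 0.7515*log2(0.7515) = 0.499158 + 0.309734 = 0.8089. C = 1 - H(p) = 1 - 0.8089 = 0.1911

0.1911 bits


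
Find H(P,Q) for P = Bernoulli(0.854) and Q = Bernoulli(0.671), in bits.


H(P,Q) = -p*log2(q) - (1-p)*log2(1-q). -0.854*log2(0.671) = 0.491575; -0.146*log2(0.329) = 0.234161. H(P,Q) = 0.491575 + 0.234161 = 0.7257

0.7257 bits


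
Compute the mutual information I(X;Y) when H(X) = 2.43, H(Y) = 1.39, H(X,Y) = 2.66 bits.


I(X;Y) = H(X) + H(Y) - H(X,Y) = 2.43 + 1.39 - 2.66 = 1.16

1.16 bits


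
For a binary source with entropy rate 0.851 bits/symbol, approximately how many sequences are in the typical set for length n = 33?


log2|A_typical| = nH = 33 * 0.851 = 28.083, so |A_typical| ~ 2^28.083 = 2.843e+08

2.843e+08


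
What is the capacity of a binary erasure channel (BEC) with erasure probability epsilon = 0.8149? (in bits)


C = 1 - epsilon = 1 - 0.8149 = 0.1851

0.1851 bits


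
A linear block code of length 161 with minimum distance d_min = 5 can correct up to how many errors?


Correction capability = floor((d-1)/2) = floor((5-1)/2) = 2

2 errors


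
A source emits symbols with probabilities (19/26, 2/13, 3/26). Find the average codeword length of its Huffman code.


Huffman construction (repeatedly merge the two least-probable nodes; each merge adds 1 bit to every symbol beneath it): 3/26 + 2/13 = 7/26; 7/26 + 19/26 = 1. Resulting codeword lengths (in the order the probabilities were given): (1, 2, 2). L_avg = sum(p_i * l_i) = 19/26*1 + 2/13*2 + 3/26*2 = 33/26 = 1.2692

1.2692 bits


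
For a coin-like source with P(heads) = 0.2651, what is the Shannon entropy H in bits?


H = -p*log2(p) - (1-p)*log2(1-p). -0.2651*log2(0.2651) = 0.507770; -0.7349*log2(0.7349) = 0.326575. H = 0.507770 + 0.326575 = 0.8343

0.8343 bits


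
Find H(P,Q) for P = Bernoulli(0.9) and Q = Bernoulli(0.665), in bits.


H(P,Q) = -p*log2(q) - (1-p)*log2(1-q). -0.9*log2(0.665) = 0.529716; -0.1*log2(0.335) = 0.157777. H(P,Q) = 0.529716 + 0.157777 = 0.6875

0.6875 bits


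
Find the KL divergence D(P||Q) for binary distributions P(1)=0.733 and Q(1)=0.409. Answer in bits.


KL = p*log2(p/q) + (1-p)*log2((1-p)/(1-q)) = 0.733*log2(0.733/0.409) + 0.267*log2(0.267/0.591) = 0.3109

0.3109 bits


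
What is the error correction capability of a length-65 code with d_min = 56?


Correction capability = floor((d-1)/2) = floor((56-1)/2) = 27

27 errors


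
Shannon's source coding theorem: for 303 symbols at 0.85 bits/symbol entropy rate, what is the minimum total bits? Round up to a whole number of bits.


Minimum bits >= n * H = 303 * 0.85 = 257.55, rounded up to a whole number of bits = 258

258 bits
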